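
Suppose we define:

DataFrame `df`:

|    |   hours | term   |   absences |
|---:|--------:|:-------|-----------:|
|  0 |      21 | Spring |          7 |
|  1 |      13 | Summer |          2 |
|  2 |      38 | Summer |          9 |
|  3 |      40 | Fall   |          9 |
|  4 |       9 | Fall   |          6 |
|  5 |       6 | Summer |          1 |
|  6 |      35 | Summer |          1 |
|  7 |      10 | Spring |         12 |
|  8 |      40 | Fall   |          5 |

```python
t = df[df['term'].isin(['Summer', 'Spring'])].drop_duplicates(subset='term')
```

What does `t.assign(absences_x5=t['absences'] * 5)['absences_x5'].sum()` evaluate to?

45

filter rows where term in ['Summer', 'Spring']:
   hours    term  absences
0     21  Spring         7
1     13  Summer         2
2     38  Summer         9
5      6  Summer         1
6     35  Summer         1
7     10  Spring        12
drop duplicate term (keep=first):
   hours    term  absences
0     21  Spring         7
1     13  Summer         2
add column absences_x5 = t['absences'] * 5:
   hours    term  absences  absences_x5
0     21  Spring         7           35
1     13  Summer         2           10
The sum of column 'absences_x5' is 45.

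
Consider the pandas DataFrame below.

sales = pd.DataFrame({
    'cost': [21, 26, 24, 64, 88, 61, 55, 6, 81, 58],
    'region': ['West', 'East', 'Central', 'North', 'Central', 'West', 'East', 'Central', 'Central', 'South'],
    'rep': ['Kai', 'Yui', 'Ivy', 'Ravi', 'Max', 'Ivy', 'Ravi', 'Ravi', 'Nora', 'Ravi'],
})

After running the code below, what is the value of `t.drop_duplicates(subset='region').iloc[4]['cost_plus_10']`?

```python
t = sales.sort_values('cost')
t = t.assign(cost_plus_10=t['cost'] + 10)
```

74

sort by cost:
   cost   region   rep
7     6  Central  Ravi
0    21     West   Kai
2    24  Central   Ivy
1    26     East   Yui
6    55     East  Ravi
9    58    South  Ravi
5    61     West   Ivy
3    64    North  Ravi
8    81  Central  Nora
4    88  Central   Max
add column cost_plus_10 = t['cost'] + 10:
   cost   region   rep  cost_plus_10
7     6  Central  Ravi            16
0    21     West   Kai            31
2    24  Central   Ivy            34
1    26     East   Yui            36
6    55     East  Ravi            65
9    58    South  Ravi            68
5    61     West   Ivy            71
3    64    North  Ravi            74
8    81  Central  Nora            91
4    88  Central   Max            98
drop duplicate region (keep=first):
   cost   region   rep  cost_plus_10
7     6  Central  Ravi            16
0    21     West   Kai            31
1    26     East   Yui            36
9    58    South  Ravi            68
3    64    North  Ravi            74
Finally, value at position 4, column 'cost_plus_10' = 74.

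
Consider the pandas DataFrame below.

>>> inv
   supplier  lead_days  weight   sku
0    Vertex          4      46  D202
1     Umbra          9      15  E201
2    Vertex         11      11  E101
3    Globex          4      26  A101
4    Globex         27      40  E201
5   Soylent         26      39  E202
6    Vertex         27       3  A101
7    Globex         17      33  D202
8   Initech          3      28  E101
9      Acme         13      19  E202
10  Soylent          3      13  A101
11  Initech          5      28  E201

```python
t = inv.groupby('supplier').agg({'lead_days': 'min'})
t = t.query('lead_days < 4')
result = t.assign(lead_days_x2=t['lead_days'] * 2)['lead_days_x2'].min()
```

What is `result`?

group by supplier, min of lead_days:
          lead_days
supplier           
Acme             13
Globex            4
Initech           3
Soylent           3
Umbra             9
Vertex            4
filter rows where lead_days < 4:
          lead_days
supplier           
Initech           3
Soylent           3
add column lead_days_x2 = t['lead_days'] * 2:
          lead_days  lead_days_x2
supplier                         
Initech           3             6
Soylent           3             6
Reading off the min of column 'lead_days_x2', we get 6.

6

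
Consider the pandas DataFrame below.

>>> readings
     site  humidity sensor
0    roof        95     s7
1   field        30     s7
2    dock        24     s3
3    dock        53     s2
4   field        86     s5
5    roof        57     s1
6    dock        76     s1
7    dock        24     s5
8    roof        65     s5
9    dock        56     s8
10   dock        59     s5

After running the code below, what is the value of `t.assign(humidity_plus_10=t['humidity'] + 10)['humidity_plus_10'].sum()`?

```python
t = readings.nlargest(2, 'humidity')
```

take 2 rows with largest humidity:
    site  humidity sensor
0   roof        95     s7
4  field        86     s5
add column humidity_plus_10 = t['humidity'] + 10:
    site  humidity sensor  humidity_plus_10
0   roof        95     s7               105
4  field        86     s5                96

201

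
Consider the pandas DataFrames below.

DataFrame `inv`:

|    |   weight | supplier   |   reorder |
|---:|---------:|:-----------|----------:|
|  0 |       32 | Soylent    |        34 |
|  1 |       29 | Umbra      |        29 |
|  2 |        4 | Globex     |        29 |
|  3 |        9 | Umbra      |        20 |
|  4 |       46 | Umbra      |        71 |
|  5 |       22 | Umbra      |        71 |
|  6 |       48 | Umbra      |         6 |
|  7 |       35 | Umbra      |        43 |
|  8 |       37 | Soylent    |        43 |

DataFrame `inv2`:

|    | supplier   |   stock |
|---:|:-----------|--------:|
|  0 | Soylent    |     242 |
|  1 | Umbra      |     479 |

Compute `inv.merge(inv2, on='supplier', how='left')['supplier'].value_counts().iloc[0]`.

merge on 'supplier' (how='left') → 9 rows:
   weight supplier  reorder  stock
0      32  Soylent       34  242.0
1      29    Umbra       29  479.0
2       4   Globex       29    NaN
3       9    Umbra       20  479.0
4      46    Umbra       71  479.0
5      22    Umbra       71  479.0
6      48    Umbra        6  479.0
7      35    Umbra       43  479.0
8      37  Soylent       43  242.0
value_counts of supplier:
supplier
Umbra      6
Soylent    2
Globex     1
Name: count, dtype: int64
Reading off the value at position 0, we get 6.

6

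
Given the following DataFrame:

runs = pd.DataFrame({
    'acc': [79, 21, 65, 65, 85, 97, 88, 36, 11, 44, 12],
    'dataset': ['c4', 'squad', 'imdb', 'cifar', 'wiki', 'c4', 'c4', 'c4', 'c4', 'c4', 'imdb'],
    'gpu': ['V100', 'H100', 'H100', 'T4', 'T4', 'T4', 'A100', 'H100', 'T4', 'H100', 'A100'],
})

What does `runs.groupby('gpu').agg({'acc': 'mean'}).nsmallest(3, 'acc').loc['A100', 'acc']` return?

group by gpu, mean of acc:
       acc
gpu       
A100  50.0
H100  41.5
T4    64.5
V100  79.0
take 3 rows with smallest acc:
       acc
gpu       
H100  41.5
A100  50.0
T4    64.5
Reading off the value at row 'A100', column 'acc', we get 50.0.

50.0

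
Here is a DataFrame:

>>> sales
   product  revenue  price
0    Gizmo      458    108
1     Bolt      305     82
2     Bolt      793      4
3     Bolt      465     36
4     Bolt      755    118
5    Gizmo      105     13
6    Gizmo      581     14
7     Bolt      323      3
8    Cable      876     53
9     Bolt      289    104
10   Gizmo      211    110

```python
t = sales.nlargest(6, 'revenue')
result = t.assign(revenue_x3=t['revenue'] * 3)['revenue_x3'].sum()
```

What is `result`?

11784

take 6 rows with largest revenue:
  product  revenue  price
8   Cable      876     53
2    Bolt      793      4
4    Bolt      755    118
6   Gizmo      581     14
3    Bolt      465     36
0   Gizmo      458    108
add column revenue_x3 = t['revenue'] * 3:
  product  revenue  price  revenue_x3
8   Cable      876     53        2628
2    Bolt      793      4        2379
4    Bolt      755    118        2265
6   Gizmo      581     14        1743
3    Bolt      465     36        1395
0   Gizmo      458    108        1374
Finally, sum of column 'revenue_x3' = 11784.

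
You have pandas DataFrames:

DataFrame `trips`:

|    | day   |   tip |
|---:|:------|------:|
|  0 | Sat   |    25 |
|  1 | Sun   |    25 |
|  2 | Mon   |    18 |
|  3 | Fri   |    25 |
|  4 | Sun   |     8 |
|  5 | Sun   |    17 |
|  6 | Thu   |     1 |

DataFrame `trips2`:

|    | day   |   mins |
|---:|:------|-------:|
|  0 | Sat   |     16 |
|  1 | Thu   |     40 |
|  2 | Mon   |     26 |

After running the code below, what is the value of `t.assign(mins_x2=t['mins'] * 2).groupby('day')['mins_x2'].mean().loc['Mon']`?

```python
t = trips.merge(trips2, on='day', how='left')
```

52.0

merge on 'day' (how='left') → 7 rows:
   day  tip  mins
0  Sat   25  16.0
1  Sun   25   NaN
2  Mon   18  26.0
3  Fri   25   NaN
4  Sun    8   NaN
5  Sun   17   NaN
6  Thu    1  40.0
add column mins_x2 = t['mins'] * 2:
   day  tip  mins  mins_x2
0  Sat   25  16.0     32.0
1  Sun   25   NaN      NaN
2  Mon   18  26.0     52.0
3  Fri   25   NaN      NaN
4  Sun    8   NaN      NaN
5  Sun   17   NaN      NaN
6  Thu    1  40.0     80.0
group by day, mean of mins_x2:
day
Fri     NaN
Mon    52.0
Sat    32.0
Sun     NaN
Thu    80.0
Name: mins_x2, dtype: float64
Reading off the value at index 'Mon', we get 52.0.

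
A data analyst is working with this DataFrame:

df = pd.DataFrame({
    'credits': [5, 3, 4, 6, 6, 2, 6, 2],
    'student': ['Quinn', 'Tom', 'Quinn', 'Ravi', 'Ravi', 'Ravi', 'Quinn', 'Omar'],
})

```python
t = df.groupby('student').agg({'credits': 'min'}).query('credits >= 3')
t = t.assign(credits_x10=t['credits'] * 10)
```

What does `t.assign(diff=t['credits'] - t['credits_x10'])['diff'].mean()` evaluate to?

group by student, min of credits:
         credits
student         
Omar           2
Quinn          4
Ravi           2
Tom            3
filter rows where credits >= 3:
         credits
student         
Quinn          4
Tom            3
add column credits_x10 = t['credits'] * 10:
         credits  credits_x10
student                      
Quinn          4           40
Tom            3           30
add column diff = t['credits'] - t['credits_x10']:
         credits  credits_x10  diff
student                            
Quinn          4           40   -36
Tom            3           30   -27
Taking the mean of column 'diff' gives -31.5.

-31.5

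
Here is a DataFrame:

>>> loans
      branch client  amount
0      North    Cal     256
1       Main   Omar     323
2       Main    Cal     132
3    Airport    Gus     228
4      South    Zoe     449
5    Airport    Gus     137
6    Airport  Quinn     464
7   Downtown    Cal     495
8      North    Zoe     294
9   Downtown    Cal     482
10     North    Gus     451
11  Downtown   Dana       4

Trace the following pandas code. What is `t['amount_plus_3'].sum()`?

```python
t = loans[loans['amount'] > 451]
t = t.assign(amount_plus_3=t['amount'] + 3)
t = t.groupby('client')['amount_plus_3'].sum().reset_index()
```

1450

filter rows where amount > 451:
     branch client  amount
6   Airport  Quinn     464
7  Downtown    Cal     495
9  Downtown    Cal     482
add column amount_plus_3 = t['amount'] + 3:
     branch client  amount  amount_plus_3
6   Airport  Quinn     464            467
7  Downtown    Cal     495            498
9  Downtown    Cal     482            485
group by client, sum of amount_plus_3:
client
Cal      983
Quinn    467
Name: amount_plus_3, dtype: int64
reset_index():
  client  amount_plus_3
0    Cal            983
1  Quinn            467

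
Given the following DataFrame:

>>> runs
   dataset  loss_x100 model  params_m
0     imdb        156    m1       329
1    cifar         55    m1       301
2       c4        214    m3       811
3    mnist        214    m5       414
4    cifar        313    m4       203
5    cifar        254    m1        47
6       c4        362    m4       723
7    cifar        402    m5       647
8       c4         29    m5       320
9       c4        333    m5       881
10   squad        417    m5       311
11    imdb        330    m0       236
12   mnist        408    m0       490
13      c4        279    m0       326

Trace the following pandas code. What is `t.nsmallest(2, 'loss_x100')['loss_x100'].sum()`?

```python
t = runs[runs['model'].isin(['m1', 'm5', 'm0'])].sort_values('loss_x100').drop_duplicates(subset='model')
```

filter rows where model in ['m1', 'm5', 'm0']:
   dataset  loss_x100 model  params_m
0     imdb        156    m1       329
1    cifar         55    m1       301
3    mnist        214    m5       414
5    cifar        254    m1        47
7    cifar        402    m5       647
8       c4         29    m5       320
9       c4        333    m5       881
10   squad        417    m5       311
11    imdb        330    m0       236
12   mnist        408    m0       490
13      c4        279    m0       326
sort by loss_x100:
   dataset  loss_x100 model  params_m
8       c4         29    m5       320
1    cifar         55    m1       301
0     imdb        156    m1       329
3    mnist        214    m5       414
5    cifar        254    m1        47
13      c4        279    m0       326
11    imdb        330    m0       236
9       c4        333    m5       881
7    cifar        402    m5       647
12   mnist        408    m0       490
10   squad        417    m5       311
drop duplicate model (keep=first):
   dataset  loss_x100 model  params_m
8       c4         29    m5       320
1    cifar         55    m1       301
13      c4        279    m0       326
take 2 rows with smallest loss_x100:
  dataset  loss_x100 model  params_m
8      c4         29    m5       320
1   cifar         55    m1       301
So sum() = 84.

84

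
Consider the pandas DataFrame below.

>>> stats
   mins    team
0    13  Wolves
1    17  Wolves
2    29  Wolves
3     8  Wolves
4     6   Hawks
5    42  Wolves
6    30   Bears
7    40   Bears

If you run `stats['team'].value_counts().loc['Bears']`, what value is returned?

value_counts of team:
team
Wolves    5
Bears     2
Hawks     1
Name: count, dtype: int64

2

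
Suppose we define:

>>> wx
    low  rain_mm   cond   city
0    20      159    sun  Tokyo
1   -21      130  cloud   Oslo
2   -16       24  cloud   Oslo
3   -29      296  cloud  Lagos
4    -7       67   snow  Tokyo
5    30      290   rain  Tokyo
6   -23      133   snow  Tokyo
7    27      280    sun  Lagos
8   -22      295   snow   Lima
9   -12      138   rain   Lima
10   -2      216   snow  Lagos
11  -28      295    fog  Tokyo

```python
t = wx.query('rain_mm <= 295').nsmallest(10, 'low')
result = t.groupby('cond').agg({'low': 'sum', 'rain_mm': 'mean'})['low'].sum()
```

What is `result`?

-84

filter rows where rain_mm <= 295:
    low  rain_mm   cond   city
0    20      159    sun  Tokyo
1   -21      130  cloud   Oslo
2   -16       24  cloud   Oslo
4    -7       67   snow  Tokyo
5    30      290   rain  Tokyo
6   -23      133   snow  Tokyo
7    27      280    sun  Lagos
8   -22      295   snow   Lima
9   -12      138   rain   Lima
10   -2      216   snow  Lagos
11  -28      295    fog  Tokyo
take 10 rows with smallest low:
    low  rain_mm   cond   city
11  -28      295    fog  Tokyo
6   -23      133   snow  Tokyo
8   -22      295   snow   Lima
1   -21      130  cloud   Oslo
2   -16       24  cloud   Oslo
9   -12      138   rain   Lima
4    -7       67   snow  Tokyo
10   -2      216   snow  Lagos
0    20      159    sun  Tokyo
7    27      280    sun  Lagos
group by cond: sum(low), mean(rain_mm):
       low  rain_mm
cond               
cloud  -37    77.00
fog    -28   295.00
rain   -12   138.00
snow   -54   177.75
sun     47   219.50
Reading off the sum of column 'low', we get -84.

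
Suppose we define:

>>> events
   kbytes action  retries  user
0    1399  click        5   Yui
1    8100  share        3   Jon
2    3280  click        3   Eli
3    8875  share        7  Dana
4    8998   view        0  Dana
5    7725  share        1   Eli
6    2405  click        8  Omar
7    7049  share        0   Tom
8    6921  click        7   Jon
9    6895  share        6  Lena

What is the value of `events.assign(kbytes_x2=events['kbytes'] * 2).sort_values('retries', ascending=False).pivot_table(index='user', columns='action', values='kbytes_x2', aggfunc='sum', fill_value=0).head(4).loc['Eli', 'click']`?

add column kbytes_x2 = events['kbytes'] * 2:
   kbytes action  retries  user  kbytes_x2
0    1399  click        5   Yui       2798
1    8100  share        3   Jon      16200
2    3280  click        3   Eli       6560
3    8875  share        7  Dana      17750
4    8998   view        0  Dana      17996
5    7725  share        1   Eli      15450
6    2405  click        8  Omar       4810
7    7049  share        0   Tom      14098
8    6921  click        7   Jon      13842
9    6895  share        6  Lena      13790
sort by retries descending:
   kbytes action  retries  user  kbytes_x2
6    2405  click        8  Omar       4810
3    8875  share        7  Dana      17750
8    6921  click        7   Jon      13842
9    6895  share        6  Lena      13790
0    1399  click        5   Yui       2798
1    8100  share        3   Jon      16200
2    3280  click        3   Eli       6560
5    7725  share        1   Eli      15450
4    8998   view        0  Dana      17996
7    7049  share        0   Tom      14098
pivot: rows=user, cols=action, sum(kbytes_x2):
action  click  share   view
user                       
Dana        0  17750  17996
Eli      6560  15450      0
Jon     13842  16200      0
Lena        0  13790      0
Omar     4810      0      0
Tom         0  14098      0
Yui      2798      0      0
take first 4 rows:
action  click  share   view
user                       
Dana        0  17750  17996
Eli      6560  15450      0
Jon     13842  16200      0
Lena        0  13790      0
The value at row 'Eli', column 'click' is 6560.

6560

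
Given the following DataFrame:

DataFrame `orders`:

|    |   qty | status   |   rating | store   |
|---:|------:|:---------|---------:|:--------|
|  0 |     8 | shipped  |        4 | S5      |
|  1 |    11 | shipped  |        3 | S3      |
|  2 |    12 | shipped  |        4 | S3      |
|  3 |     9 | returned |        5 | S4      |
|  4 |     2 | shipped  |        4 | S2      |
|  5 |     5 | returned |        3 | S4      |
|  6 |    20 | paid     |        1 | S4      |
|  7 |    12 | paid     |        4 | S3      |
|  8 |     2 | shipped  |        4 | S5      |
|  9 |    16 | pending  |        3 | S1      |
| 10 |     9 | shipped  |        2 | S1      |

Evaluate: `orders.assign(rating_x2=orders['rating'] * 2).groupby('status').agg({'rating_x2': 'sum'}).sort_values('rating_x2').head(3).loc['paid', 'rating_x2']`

add column rating_x2 = orders['rating'] * 2:
    qty    status  rating store  rating_x2
0     8   shipped       4    S5          8
1    11   shipped       3    S3          6
2    12   shipped       4    S3          8
3     9  returned       5    S4         10
4     2   shipped       4    S2          8
5     5  returned       3    S4          6
6    20      paid       1    S4          2
7    12      paid       4    S3          8
8     2   shipped       4    S5          8
9    16   pending       3    S1          6
10    9   shipped       2    S1          4
group by status, sum of rating_x2:
          rating_x2
status             
paid             10
pending           6
returned         16
shipped          42
sort by rating_x2:
          rating_x2
status             
pending           6
paid             10
returned         16
shipped          42
take first 3 rows:
          rating_x2
status             
pending           6
paid             10
returned         16
Reading off the value at row 'paid', column 'rating_x2', we get 10.

10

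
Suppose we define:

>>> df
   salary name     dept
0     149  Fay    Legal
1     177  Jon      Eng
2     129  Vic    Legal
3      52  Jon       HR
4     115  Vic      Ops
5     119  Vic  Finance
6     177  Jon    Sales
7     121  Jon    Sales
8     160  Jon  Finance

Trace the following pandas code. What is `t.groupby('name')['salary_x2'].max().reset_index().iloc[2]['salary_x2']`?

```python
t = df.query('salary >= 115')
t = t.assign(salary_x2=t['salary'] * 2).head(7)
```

filter rows where salary >= 115:
   salary name     dept
0     149  Fay    Legal
1     177  Jon      Eng
2     129  Vic    Legal
4     115  Vic      Ops
5     119  Vic  Finance
6     177  Jon    Sales
7     121  Jon    Sales
8     160  Jon  Finance
add column salary_x2 = t['salary'] * 2:
   salary name     dept  salary_x2
0     149  Fay    Legal        298
1     177  Jon      Eng        354
2     129  Vic    Legal        258
4     115  Vic      Ops        230
5     119  Vic  Finance        238
6     177  Jon    Sales        354
7     121  Jon    Sales        242
8     160  Jon  Finance        320
take first 7 rows:
   salary name     dept  salary_x2
0     149  Fay    Legal        298
1     177  Jon      Eng        354
2     129  Vic    Legal        258
4     115  Vic      Ops        230
5     119  Vic  Finance        238
6     177  Jon    Sales        354
7     121  Jon    Sales        242
group by name, max of salary_x2:
name
Fay    298
Jon    354
Vic    258
Name: salary_x2, dtype: int64
reset_index():
  name  salary_x2
0  Fay        298
1  Jon        354
2  Vic        258
Finally, value at position 2, column 'salary_x2' = 258.

258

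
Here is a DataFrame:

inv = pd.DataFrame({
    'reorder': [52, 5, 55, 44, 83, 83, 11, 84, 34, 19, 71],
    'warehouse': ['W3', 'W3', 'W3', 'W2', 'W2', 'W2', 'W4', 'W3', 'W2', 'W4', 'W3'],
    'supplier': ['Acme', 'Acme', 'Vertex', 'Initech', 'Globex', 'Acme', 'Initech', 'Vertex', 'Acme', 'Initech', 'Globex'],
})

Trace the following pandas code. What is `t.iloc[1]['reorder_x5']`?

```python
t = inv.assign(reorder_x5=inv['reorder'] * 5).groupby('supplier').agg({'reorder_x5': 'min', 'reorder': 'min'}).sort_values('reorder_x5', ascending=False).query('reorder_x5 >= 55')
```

add column reorder_x5 = inv['reorder'] * 5:
    reorder warehouse supplier  reorder_x5
0        52        W3     Acme         260
1         5        W3     Acme          25
2        55        W3   Vertex         275
3        44        W2  Initech         220
4        83        W2   Globex         415
5        83        W2     Acme         415
6        11        W4  Initech          55
7        84        W3   Vertex         420
8        34        W2     Acme         170
9        19        W4  Initech          95
10       71        W3   Globex         355
group by supplier: min(reorder_x5), min(reorder):
          reorder_x5  reorder
supplier                     
Acme              25        5
Globex           355       71
Initech           55       11
Vertex           275       55
sort by reorder_x5 descending:
          reorder_x5  reorder
supplier                     
Globex           355       71
Vertex           275       55
Initech           55       11
Acme              25        5
filter rows where reorder_x5 >= 55:
          reorder_x5  reorder
supplier                     
Globex           355       71
Vertex           275       55
Initech           55       11
So iloc[1]['reorder_x5'] = 275.

275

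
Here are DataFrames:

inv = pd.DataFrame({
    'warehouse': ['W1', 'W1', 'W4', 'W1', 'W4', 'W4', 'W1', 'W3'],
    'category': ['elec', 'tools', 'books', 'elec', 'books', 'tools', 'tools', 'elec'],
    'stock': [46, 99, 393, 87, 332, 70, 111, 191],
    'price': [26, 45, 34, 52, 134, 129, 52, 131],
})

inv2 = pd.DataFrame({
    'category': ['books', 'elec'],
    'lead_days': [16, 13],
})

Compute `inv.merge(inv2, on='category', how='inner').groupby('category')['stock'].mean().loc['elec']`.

merge on 'category' (how='inner') → 5 rows:
  warehouse category  stock  price  lead_days
0        W1     elec     46     26         13
1        W4    books    393     34         16
2        W1     elec     87     52         13
3        W4    books    332    134         16
4        W3     elec    191    131         13
group by category, mean of stock:
category
books    362.5
elec     108.0
Name: stock, dtype: float64
Then the value at index 'elec': 108.0

108.0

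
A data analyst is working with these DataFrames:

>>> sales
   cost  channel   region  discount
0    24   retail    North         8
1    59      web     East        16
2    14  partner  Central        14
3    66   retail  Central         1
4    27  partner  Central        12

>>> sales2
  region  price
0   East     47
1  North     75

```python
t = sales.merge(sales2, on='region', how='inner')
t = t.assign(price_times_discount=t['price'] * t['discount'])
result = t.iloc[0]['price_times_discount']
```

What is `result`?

merge on 'region' (how='inner') → 2 rows:
   cost channel region  discount  price
0    24  retail  North         8     75
1    59     web   East        16     47
add column price_times_discount = t['price'] * t['discount']:
   cost channel region  discount  price  price_times_discount
0    24  retail  North         8     75                   600
1    59     web   East        16     47                   752

600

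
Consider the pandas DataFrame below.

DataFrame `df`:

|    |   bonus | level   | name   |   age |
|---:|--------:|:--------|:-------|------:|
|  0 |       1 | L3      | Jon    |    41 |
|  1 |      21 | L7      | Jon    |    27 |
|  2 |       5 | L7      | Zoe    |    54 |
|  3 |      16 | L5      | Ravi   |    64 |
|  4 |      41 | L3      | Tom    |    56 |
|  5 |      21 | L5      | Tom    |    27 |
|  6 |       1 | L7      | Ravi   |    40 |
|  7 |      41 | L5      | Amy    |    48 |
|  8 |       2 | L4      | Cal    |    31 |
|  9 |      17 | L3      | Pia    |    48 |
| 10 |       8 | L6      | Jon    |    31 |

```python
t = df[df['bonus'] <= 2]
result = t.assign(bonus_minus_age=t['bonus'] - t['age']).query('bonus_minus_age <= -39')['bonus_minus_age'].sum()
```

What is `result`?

-79

filter rows where bonus <= 2:
   bonus level  name  age
0      1    L3   Jon   41
6      1    L7  Ravi   40
8      2    L4   Cal   31
add column bonus_minus_age = t['bonus'] - t['age']:
   bonus level  name  age  bonus_minus_age
0      1    L3   Jon   41              -40
6      1    L7  Ravi   40              -39
8      2    L4   Cal   31              -29
filter rows where bonus_minus_age <= -39:
   bonus level  name  age  bonus_minus_age
0      1    L3   Jon   41              -40
6      1    L7  Ravi   40              -39
So sum() = -79.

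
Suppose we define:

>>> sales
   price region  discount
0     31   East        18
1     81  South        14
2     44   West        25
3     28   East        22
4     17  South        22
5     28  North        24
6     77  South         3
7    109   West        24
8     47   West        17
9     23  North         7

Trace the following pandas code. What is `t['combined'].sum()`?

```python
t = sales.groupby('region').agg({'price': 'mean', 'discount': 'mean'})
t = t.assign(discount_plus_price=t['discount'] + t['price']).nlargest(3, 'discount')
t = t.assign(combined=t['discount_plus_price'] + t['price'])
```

group by region: mean(price), mean(discount):
            price  discount
region                     
East    29.500000      20.0
North   25.500000      15.5
South   58.333333      13.0
West    66.666667      22.0
add column discount_plus_price = t['discount'] + t['price']:
            price  discount  discount_plus_price
region                                          
East    29.500000      20.0            49.500000
North   25.500000      15.5            41.000000
South   58.333333      13.0            71.333333
West    66.666667      22.0            88.666667
take 3 rows with largest discount:
            price  discount  discount_plus_price
region                                          
West    66.666667      22.0            88.666667
East    29.500000      20.0            49.500000
North   25.500000      15.5            41.000000
add column combined = t['discount_plus_price'] + t['price']:
            price  discount  discount_plus_price    combined
region                                                      
West    66.666667      22.0            88.666667  155.333333
East    29.500000      20.0            49.500000   79.000000
North   25.500000      15.5            41.000000   66.500000
The sum of column 'combined' is 300.833333333.

300.833333333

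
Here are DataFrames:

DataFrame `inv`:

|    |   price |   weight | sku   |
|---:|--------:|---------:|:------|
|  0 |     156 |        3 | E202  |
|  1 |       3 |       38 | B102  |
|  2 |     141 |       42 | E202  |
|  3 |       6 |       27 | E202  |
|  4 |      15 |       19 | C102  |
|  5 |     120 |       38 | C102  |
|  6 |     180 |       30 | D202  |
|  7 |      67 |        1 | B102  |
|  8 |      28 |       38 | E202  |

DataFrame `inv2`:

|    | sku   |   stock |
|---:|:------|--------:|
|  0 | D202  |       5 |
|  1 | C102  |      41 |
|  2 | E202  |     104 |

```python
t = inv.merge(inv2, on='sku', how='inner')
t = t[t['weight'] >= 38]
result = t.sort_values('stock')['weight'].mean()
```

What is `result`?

merge on 'sku' (how='inner') → 7 rows:
   price  weight   sku  stock
0    156       3  E202    104
1    141      42  E202    104
2      6      27  E202    104
3     15      19  C102     41
4    120      38  C102     41
5    180      30  D202      5
6     28      38  E202    104
filter rows where weight >= 38:
   price  weight   sku  stock
1    141      42  E202    104
4    120      38  C102     41
6     28      38  E202    104
sort by stock:
   price  weight   sku  stock
4    120      38  C102     41
1    141      42  E202    104
6     28      38  E202    104

39.3333333333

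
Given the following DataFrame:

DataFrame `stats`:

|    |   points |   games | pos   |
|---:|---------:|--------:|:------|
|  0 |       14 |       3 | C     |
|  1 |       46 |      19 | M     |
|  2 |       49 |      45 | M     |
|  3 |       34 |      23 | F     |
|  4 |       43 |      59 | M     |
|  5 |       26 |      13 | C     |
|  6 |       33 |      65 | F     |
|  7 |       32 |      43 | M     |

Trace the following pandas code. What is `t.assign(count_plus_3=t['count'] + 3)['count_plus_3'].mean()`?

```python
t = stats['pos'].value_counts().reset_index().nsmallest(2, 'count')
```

5.0

value_counts of pos:
pos
M    4
C    2
F    2
Name: count, dtype: int64
reset_index():
  pos  count
0   M      4
1   C      2
2   F      2
take 2 rows with smallest count:
  pos  count
1   C      2
2   F      2
add column count_plus_3 = t['count'] + 3:
  pos  count  count_plus_3
1   C      2             5
2   F      2             5
Hence 5.0.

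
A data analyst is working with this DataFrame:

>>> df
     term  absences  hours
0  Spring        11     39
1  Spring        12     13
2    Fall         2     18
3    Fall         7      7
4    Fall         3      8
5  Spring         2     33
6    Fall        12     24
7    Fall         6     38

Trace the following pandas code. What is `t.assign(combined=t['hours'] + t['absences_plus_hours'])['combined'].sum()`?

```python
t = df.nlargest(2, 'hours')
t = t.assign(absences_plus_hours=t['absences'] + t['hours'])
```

171

take 2 rows with largest hours:
     term  absences  hours
0  Spring        11     39
7    Fall         6     38
add column absences_plus_hours = t['absences'] + t['hours']:
     term  absences  hours  absences_plus_hours
0  Spring        11     39                   50
7    Fall         6     38                   44
add column combined = t['hours'] + t['absences_plus_hours']:
     term  absences  hours  absences_plus_hours  combined
0  Spring        11     39                   50        89
7    Fall         6     38                   44        82
Then the sum of column 'combined': 171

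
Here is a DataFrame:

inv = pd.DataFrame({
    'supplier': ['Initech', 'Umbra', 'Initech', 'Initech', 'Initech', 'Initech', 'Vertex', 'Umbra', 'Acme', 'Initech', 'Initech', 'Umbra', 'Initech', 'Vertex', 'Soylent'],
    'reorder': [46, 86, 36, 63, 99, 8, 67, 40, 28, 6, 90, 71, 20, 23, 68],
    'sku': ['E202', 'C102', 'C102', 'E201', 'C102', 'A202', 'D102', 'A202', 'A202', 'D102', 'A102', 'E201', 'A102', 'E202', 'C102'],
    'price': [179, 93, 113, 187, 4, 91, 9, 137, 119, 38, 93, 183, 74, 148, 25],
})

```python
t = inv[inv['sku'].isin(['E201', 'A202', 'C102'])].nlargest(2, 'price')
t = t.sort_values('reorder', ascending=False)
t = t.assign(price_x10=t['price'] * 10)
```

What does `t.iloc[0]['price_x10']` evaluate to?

filter rows where sku in ['E201', 'A202', 'C102']:
   supplier  reorder   sku  price
1     Umbra       86  C102     93
2   Initech       36  C102    113
3   Initech       63  E201    187
4   Initech       99  C102      4
5   Initech        8  A202     91
7     Umbra       40  A202    137
8      Acme       28  A202    119
11    Umbra       71  E201    183
14  Soylent       68  C102     25
take 2 rows with largest price:
   supplier  reorder   sku  price
3   Initech       63  E201    187
11    Umbra       71  E201    183
sort by reorder descending:
   supplier  reorder   sku  price
11    Umbra       71  E201    183
3   Initech       63  E201    187
add column price_x10 = t['price'] * 10:
   supplier  reorder   sku  price  price_x10
11    Umbra       71  E201    183       1830
3   Initech       63  E201    187       1870

1830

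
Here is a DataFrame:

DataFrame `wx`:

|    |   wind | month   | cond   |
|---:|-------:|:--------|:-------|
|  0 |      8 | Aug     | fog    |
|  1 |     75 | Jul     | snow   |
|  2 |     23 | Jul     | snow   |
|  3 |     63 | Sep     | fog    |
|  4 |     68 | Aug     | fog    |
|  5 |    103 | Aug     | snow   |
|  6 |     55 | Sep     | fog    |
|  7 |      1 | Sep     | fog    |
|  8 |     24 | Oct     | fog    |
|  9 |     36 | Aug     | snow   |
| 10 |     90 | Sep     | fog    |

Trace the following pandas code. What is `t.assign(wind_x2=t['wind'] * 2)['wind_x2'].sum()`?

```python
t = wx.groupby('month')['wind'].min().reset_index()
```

112

group by month, min of wind:
month
Aug     8
Jul    23
Oct    24
Sep     1
Name: wind, dtype: int64
reset_index():
  month  wind
0   Aug     8
1   Jul    23
2   Oct    24
3   Sep     1
add column wind_x2 = t['wind'] * 2:
  month  wind  wind_x2
0   Aug     8       16
1   Jul    23       46
2   Oct    24       48
3   Sep     1        2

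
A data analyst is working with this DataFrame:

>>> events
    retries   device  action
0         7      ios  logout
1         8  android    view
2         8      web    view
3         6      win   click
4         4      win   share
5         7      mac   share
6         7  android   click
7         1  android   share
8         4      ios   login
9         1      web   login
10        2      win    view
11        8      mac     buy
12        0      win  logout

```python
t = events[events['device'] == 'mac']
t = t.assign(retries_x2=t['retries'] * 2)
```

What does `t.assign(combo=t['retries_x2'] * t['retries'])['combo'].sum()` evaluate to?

226

filter rows where device == 'mac':
    retries device action
5         7    mac  share
11        8    mac    buy
add column retries_x2 = t['retries'] * 2:
    retries device action  retries_x2
5         7    mac  share          14
11        8    mac    buy          16
add column combo = t['retries_x2'] * t['retries']:
    retries device action  retries_x2  combo
5         7    mac  share          14     98
11        8    mac    buy          16    128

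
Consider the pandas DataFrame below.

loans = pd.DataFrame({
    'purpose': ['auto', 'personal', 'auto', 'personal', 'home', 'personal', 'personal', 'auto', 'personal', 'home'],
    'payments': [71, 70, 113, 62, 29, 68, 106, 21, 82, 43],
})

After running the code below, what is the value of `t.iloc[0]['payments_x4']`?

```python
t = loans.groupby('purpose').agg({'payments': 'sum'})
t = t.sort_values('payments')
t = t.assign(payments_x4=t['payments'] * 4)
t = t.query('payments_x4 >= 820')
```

group by purpose, sum of payments:
          payments
purpose           
auto           205
home            72
personal       388
sort by payments:
          payments
purpose           
home            72
auto           205
personal       388
add column payments_x4 = t['payments'] * 4:
          payments  payments_x4
purpose                        
home            72          288
auto           205          820
personal       388         1552
filter rows where payments_x4 >= 820:
          payments  payments_x4
purpose                        
auto           205          820
personal       388         1552

820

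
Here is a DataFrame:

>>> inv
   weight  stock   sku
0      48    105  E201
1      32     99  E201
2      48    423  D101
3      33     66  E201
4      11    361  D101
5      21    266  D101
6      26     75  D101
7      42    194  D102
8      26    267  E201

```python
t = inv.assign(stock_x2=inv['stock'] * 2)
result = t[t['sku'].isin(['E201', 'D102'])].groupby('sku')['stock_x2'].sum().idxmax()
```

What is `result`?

E201

add column stock_x2 = inv['stock'] * 2:
   weight  stock   sku  stock_x2
0      48    105  E201       210
1      32     99  E201       198
2      48    423  D101       846
3      33     66  E201       132
4      11    361  D101       722
5      21    266  D101       532
6      26     75  D101       150
7      42    194  D102       388
8      26    267  E201       534
filter rows where sku in ['E201', 'D102']:
   weight  stock   sku  stock_x2
0      48    105  E201       210
1      32     99  E201       198
3      33     66  E201       132
7      42    194  D102       388
8      26    267  E201       534
group by sku, sum of stock_x2:
sku
D102     388
E201    1074
Name: stock_x2, dtype: int64
Finally, label with the largest value = E201.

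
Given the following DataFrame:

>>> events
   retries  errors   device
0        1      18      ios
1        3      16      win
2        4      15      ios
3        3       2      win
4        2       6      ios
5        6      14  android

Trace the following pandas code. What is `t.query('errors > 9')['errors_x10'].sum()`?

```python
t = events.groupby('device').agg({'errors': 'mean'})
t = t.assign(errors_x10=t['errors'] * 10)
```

270.0

group by device, mean of errors:
         errors
device         
android    14.0
ios        13.0
win         9.0
add column errors_x10 = t['errors'] * 10:
         errors  errors_x10
device                     
android    14.0       140.0
ios        13.0       130.0
win         9.0        90.0
filter rows where errors > 9:
         errors  errors_x10
device                     
android    14.0       140.0
ios        13.0       130.0
The sum of column 'errors_x10' is 270.0.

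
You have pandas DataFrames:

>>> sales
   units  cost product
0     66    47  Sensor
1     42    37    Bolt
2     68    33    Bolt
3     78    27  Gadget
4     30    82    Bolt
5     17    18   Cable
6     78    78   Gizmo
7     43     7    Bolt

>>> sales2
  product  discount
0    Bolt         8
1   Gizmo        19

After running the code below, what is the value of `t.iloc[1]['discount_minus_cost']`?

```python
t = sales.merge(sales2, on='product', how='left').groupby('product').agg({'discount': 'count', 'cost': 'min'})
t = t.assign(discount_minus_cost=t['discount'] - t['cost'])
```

merge on 'product' (how='left') → 8 rows:
   units  cost product  discount
0     66    47  Sensor       NaN
1     42    37    Bolt       8.0
2     68    33    Bolt       8.0
3     78    27  Gadget       NaN
4     30    82    Bolt       8.0
5     17    18   Cable       NaN
6     78    78   Gizmo      19.0
7     43     7    Bolt       8.0
group by product: count(discount), min(cost):
         discount  cost
product                
Bolt            4     7
Cable           0    18
Gadget          0    27
Gizmo           1    78
Sensor          0    47
add column discount_minus_cost = t['discount'] - t['cost']:
         discount  cost  discount_minus_cost
product                                     
Bolt            4     7                   -3
Cable           0    18                  -18
Gadget          0    27                  -27
Gizmo           1    78                  -77
Sensor          0    47                  -47
Finally, value at position 1, column 'discount_minus_cost' = -18.

-18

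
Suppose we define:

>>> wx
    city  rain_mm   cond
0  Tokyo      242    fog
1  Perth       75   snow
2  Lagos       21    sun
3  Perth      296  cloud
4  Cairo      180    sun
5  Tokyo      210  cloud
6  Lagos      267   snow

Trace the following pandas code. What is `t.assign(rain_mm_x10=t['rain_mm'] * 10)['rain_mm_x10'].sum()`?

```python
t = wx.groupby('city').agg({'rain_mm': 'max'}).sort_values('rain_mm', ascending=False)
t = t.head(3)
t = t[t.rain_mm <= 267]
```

group by city, max of rain_mm:
       rain_mm
city          
Cairo      180
Lagos      267
Perth      296
Tokyo      242
sort by rain_mm descending:
       rain_mm
city          
Perth      296
Lagos      267
Tokyo      242
Cairo      180
take first 3 rows:
       rain_mm
city          
Perth      296
Lagos      267
Tokyo      242
filter rows where rain_mm <= 267:
       rain_mm
city          
Lagos      267
Tokyo      242
add column rain_mm_x10 = t['rain_mm'] * 10:
       rain_mm  rain_mm_x10
city                       
Lagos      267         2670
Tokyo      242         2420
Finally, sum of column 'rain_mm_x10' = 5090.

5090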